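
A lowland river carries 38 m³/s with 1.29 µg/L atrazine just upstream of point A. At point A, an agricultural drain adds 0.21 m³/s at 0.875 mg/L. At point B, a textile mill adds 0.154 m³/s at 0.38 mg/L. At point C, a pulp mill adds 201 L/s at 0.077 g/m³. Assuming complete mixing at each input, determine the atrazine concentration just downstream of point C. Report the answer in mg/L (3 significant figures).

1.29 µg/L = 0.00129 mg/L.
After input A: C = (38·0.00129 + 0.21·0.875) / 38.21 = 0.006092 mg/L.
After input B: C = (38.21·0.006092 + 0.154·0.38) / 38.36 = 0.007593 mg/L.
201 L/s = 0.201 m³/s.
After input C: C = (38.36·0.007593 + 0.201·0.077) / 38.57 = 0.007955 mg/L.

0.00795 mg/L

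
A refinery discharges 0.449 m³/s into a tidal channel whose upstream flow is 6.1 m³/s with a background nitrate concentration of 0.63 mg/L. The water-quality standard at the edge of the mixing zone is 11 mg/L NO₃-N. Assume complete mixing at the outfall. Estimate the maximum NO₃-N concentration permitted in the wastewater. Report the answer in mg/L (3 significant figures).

152 mg/L

Mass balance: 11·6.549 = 0.449·Cₑ + 6.1·0.63.
Cₑ = (72.04 − 3.843) / 0.449 = 151.9 mg/L.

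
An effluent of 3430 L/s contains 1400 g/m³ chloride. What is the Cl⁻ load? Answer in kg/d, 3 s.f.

3430 L/s = 3.43 m³/s.
Mass flux = Q·C = 3.43 m³/s × 1400 g/m³ = 4802 g/s.
= 4802 g/s × 86.4 = 4.149e+05 kg/d.

415000 kg/d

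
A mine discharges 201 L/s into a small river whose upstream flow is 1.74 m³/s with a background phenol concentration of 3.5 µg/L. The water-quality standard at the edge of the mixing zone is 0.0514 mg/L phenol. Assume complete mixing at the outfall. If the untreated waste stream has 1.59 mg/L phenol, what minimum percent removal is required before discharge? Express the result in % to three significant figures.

201 L/s = 0.201 m³/s.
3.5 µg/L = 0.0035 mg/L.
Mass balance: 0.0514·1.941 = 0.201·Cₑ + 1.74·0.0035.
Cₑ = (0.09977 − 0.00609) / 0.201 = 0.4661 mg/L.
Required removal = 1 − 0.4661/1.59 = 70.69 %.

70.7 %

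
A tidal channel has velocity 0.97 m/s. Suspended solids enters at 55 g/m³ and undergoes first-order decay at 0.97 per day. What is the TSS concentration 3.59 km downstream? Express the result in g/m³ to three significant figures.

Travel time t = 3.59 km / 0.97 m/s = 3590/0.97 = 3701 s = 0.04284 d.
First-order decay: C = 55·exp(−0.97·0.04284) = 55·0.9593 = 52.76 g/m³.

52.8 g/m³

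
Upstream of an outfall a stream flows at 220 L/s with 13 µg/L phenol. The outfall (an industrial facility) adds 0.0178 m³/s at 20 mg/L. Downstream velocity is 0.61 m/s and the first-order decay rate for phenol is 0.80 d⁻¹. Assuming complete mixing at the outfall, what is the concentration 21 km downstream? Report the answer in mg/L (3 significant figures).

1.10 mg/L

220 L/s = 0.22 m³/s.
13 µg/L = 0.013 mg/L.
After complete mixing, C₀ = (0.0178·20 + 0.22·0.013) / 0.2378 = 1.509 mg/L.
Travel time t = 2.1e+04 m / 0.61 m/s = 3.443e+04 s = 0.3985 d.
C = 1.509·exp(−0.80·0.3985) = 1.509·0.727 = 1.097 mg/L.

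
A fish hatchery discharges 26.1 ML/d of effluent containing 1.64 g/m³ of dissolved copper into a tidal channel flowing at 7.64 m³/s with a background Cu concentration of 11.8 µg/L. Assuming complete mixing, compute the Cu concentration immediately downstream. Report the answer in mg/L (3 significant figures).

0.0737 mg/L

26.1 ML/d = 0.3021 m³/s.
11.8 µg/L = 0.0118 mg/L.
Conservation of mass across the mixing zone: C = (0.3021·1.64 + 7.64·0.0118) / (0.3021 + 7.64) = 0.5856/7.942 = 0.07373 mg/L.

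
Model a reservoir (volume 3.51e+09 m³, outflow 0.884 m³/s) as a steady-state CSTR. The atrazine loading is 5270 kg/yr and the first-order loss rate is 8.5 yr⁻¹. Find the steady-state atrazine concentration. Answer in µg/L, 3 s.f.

Outflow Q = 0.884 m³/s × 3.156e+07 s/yr = 2.79e+07 m³/yr.
Steady-state CSTR mass balance: W = Q·C + k·V·C, so C = W/(Q + kV).
Q + kV = 2.79e+07 + 8.5·3.51e+09 = 2.986e+10 m³/yr.
C = 5270/2.986e+10 = 1.765e-07 kg/m³ = 0.0001765 mg/L = 0.1765 µg/L.

0.176 µg/L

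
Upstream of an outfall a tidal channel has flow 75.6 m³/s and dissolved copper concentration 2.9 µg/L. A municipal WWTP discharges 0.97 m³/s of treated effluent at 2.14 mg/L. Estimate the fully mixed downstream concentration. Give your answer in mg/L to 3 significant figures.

0.0300 mg/L

2.9 µg/L = 0.0029 mg/L.
Flow-weighted mixing gives C = (0.97·2.14 + 75.6·0.0029) / (0.97 + 75.6) = 2.295/76.57 = 0.02997 mg/L.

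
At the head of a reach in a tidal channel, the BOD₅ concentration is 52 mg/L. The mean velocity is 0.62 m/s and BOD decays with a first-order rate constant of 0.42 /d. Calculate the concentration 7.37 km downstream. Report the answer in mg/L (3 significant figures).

49.1 mg/L

Travel time t = 7.37 km / 0.62 m/s = 7370/0.62 = 1.189e+04 s = 0.1376 d.
First-order decay: C = 52·exp(−0.42·0.1376) = 52·0.9439 = 49.08 mg/L.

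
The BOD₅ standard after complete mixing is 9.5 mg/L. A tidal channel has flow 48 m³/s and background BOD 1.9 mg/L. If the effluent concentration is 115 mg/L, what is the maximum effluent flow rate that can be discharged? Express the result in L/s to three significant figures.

Mass balance at complete mixing: C_std·(Q_w + Q_r) = Q_w·C_e + Q_r·C_b.
Rearranging, Q_w = Q_r·(C_std − C_b)/(C_e − C_std) = 48·(9.5 − 1.9) / (115 − 9.5) = 3.458 m³/s.
= 3458 L/s.

3460 L/s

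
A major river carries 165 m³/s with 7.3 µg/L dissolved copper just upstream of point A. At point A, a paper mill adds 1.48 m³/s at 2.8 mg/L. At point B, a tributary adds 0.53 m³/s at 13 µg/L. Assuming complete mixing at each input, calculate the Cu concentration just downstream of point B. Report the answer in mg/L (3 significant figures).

7.3 µg/L = 0.0073 mg/L.
After input A: C = (165·0.0073 + 1.48·2.8) / 166.5 = 0.03213 mg/L.
13 µg/L = 0.013 mg/L.
After input B: C = (166.5·0.03213 + 0.53·0.013) / 167 = 0.03207 mg/L.

0.0321 mg/L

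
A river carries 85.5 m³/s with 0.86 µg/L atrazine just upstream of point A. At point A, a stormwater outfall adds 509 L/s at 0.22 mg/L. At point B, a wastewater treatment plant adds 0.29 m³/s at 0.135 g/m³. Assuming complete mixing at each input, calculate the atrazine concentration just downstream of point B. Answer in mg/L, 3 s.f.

0.00260 mg/L

0.86 µg/L = 0.00086 mg/L.
509 L/s = 0.509 m³/s.
After input A: C = (85.5·0.00086 + 0.509·0.22) / 86.01 = 0.002157 mg/L.
After input B: C = (86.01·0.002157 + 0.29·0.135) / 86.3 = 0.002603 mg/L.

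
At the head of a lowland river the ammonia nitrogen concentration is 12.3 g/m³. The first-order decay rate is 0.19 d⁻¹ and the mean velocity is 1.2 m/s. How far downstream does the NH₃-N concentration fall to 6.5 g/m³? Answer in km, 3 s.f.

348 km

From C = C₀·e^(−kt), t = ln(C₀/C)/k = ln(12.3/6.5)/0.19 = 0.6378/0.19 = 3.357 d.
Distance = v·t = 1.2 m/s × 2.9e+05 s = 3.48e+05 m = 348 km.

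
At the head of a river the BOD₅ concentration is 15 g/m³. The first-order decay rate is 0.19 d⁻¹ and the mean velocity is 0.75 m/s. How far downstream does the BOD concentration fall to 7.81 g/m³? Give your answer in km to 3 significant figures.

From C = C₀·e^(−kt), t = ln(C₀/C)/k = ln(15/7.81)/0.19 = 0.6526/0.19 = 3.435 d.
Distance = v·t = 0.75 m/s × 2.968e+05 s = 2.226e+05 m = 222.6 km.

223 km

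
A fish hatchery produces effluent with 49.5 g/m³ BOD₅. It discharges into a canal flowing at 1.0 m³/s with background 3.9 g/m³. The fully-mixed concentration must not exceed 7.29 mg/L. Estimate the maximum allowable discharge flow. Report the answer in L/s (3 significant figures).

Mass balance at complete mixing: C_std·(Q_w + Q_r) = Q_w·C_e + Q_r·C_b.
Rearranging, Q_w = Q_r·(C_std − C_b)/(C_e − C_std) = 1.0·(7.29 − 3.9) / (49.5 − 7.29) = 0.08031 m³/s.
= 80.31 L/s.

80.3 L/s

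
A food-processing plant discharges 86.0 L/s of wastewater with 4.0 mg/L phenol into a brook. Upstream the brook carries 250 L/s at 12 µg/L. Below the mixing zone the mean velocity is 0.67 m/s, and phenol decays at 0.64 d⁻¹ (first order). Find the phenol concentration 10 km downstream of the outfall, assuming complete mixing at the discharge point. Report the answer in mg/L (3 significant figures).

0.925 mg/L

86.0 L/s = 0.086 m³/s.
250 L/s = 0.25 m³/s.
12 µg/L = 0.012 mg/L.
After complete mixing, C₀ = (0.086·4 + 0.25·0.012) / 0.336 = 1.033 mg/L.
Travel time t = 1e+04 m / 0.67 m/s = 1.493e+04 s = 0.1727 d.
C = 1.033·exp(−0.64·0.1727) = 1.033·0.8953 = 0.9246 mg/L.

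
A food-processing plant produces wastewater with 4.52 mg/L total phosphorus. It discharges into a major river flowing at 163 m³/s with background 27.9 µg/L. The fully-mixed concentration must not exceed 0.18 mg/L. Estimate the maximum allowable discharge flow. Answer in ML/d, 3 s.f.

494 ML/d

27.9 µg/L = 0.0279 mg/L.
Mass balance at complete mixing: C_std·(Q_w + Q_r) = Q_w·C_e + Q_r·C_b.
Rearranging, Q_w = Q_r·(C_std − C_b)/(C_e − C_std) = 163·(0.18 − 0.0279) / (4.52 − 0.18) = 5.713 m³/s.
= 493.6 ML/d.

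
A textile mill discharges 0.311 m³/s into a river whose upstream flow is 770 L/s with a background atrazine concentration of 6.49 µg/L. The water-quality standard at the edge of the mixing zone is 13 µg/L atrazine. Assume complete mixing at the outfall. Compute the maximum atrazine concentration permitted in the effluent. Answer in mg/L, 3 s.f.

770 L/s = 0.77 m³/s.
6.49 µg/L = 0.00649 mg/L.
13 µg/L = 0.013 mg/L.
Mass balance: 0.013·1.081 = 0.311·Cₑ + 0.77·0.00649.
Cₑ = (0.01405 − 0.004997) / 0.311 = 0.02912 mg/L.

0.0291 mg/L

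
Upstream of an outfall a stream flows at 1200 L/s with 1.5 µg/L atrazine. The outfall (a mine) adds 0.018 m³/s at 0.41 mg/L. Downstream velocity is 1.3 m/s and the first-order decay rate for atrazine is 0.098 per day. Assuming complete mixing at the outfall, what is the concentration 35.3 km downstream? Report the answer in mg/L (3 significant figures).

1200 L/s = 1.2 m³/s.
1.5 µg/L = 0.0015 mg/L.
After complete mixing, C₀ = (0.018·0.41 + 1.2·0.0015) / 1.218 = 0.007537 mg/L.
Travel time t = 3.53e+04 m / 1.3 m/s = 2.715e+04 s = 0.3143 d.
C = 0.007537·exp(−0.098·0.3143) = 0.007537·0.9697 = 0.007308 mg/L.

0.00731 mg/L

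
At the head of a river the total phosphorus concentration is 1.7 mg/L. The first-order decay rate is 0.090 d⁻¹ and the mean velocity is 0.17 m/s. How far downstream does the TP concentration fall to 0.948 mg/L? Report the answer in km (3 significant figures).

95.3 km

From C = C₀·e^(−kt), t = ln(C₀/C)/k = ln(1.7/0.948)/0.090 = 0.584/0.090 = 6.489 d.
Distance = v·t = 0.17 m/s × 5.607e+05 s = 9.531e+04 m = 95.31 km.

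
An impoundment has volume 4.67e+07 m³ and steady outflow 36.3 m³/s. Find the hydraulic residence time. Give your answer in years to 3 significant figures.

0.0408 yr

Q = 36.3 m³/s × 3.156e+07 s/yr = 1.146e+09 m³/yr.
Hydraulic residence time τ = V/Q = 4.67e+07/1.146e+09 = 0.04077 yr.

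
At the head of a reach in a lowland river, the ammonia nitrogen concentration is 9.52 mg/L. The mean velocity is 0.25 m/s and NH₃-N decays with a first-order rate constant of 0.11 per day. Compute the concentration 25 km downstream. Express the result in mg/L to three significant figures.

8.38 mg/L

Travel time t = 25 km / 0.25 m/s = 2.5e+04/0.25 = 1e+05 s = 1.157 d.
First-order decay: C = 9.52·exp(−0.11·1.157) = 9.52·0.8805 = 8.382 mg/L.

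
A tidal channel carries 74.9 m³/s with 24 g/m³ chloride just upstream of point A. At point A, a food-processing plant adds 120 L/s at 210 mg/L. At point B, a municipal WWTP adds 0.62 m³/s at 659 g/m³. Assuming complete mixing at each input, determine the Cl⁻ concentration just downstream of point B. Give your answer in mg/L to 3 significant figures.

120 L/s = 0.12 m³/s.
After input A: C = (74.9·24 + 0.12·210) / 75.02 = 24.3 mg/L.
After input B: C = (75.02·24.3 + 0.62·659) / 75.64 = 29.5 mg/L.

29.5 mg/L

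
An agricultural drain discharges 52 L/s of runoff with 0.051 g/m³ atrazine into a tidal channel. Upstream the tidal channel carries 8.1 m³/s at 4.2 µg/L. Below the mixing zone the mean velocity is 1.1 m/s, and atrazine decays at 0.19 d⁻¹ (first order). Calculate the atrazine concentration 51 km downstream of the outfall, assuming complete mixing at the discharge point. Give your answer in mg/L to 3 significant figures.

0.00406 mg/L

52 L/s = 0.052 m³/s.
4.2 µg/L = 0.0042 mg/L.
After complete mixing, C₀ = (0.052·0.051 + 8.1·0.0042) / 8.152 = 0.004499 mg/L.
Travel time t = 5.1e+04 m / 1.1 m/s = 4.636e+04 s = 0.5366 d.
C = 0.004499·exp(−0.19·0.5366) = 0.004499·0.9031 = 0.004062 mg/L.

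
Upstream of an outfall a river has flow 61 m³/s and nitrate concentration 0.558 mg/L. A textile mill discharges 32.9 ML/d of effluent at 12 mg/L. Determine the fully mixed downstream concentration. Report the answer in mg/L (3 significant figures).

32.9 ML/d = 0.3808 m³/s.
By mass balance at complete mixing, C = (0.3808·12 + 61·0.558) / (0.3808 + 61) = 38.61/61.38 = 0.629 mg/L.

0.629 mg/L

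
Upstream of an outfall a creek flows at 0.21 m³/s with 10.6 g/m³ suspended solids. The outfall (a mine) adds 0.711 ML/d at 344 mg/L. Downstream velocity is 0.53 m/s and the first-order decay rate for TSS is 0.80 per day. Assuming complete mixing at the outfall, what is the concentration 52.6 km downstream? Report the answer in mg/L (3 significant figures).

0.711 ML/d = 0.008229 m³/s.
After complete mixing, C₀ = (0.008229·344 + 0.21·10.6) / 0.2182 = 23.17 mg/L.
Travel time t = 5.26e+04 m / 0.53 m/s = 9.925e+04 s = 1.149 d.
C = 23.17·exp(−0.80·1.149) = 23.17·0.3989 = 9.244 mg/L.

9.24 mg/L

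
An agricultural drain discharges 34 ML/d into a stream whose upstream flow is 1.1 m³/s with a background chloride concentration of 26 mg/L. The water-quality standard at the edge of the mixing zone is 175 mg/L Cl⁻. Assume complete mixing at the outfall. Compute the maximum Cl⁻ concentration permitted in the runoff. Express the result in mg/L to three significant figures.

591 mg/L

34 ML/d = 0.3935 m³/s.
Mass balance: 175·1.494 = 0.3935·Cₑ + 1.1·26.
Cₑ = (261.4 − 28.6) / 0.3935 = 591.5 mg/L.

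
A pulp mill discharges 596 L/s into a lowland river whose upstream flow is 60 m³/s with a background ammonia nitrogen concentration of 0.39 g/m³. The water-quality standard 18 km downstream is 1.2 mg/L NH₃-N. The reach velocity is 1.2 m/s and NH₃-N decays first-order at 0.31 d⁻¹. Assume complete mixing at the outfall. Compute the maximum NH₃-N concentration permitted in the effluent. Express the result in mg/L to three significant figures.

596 L/s = 0.596 m³/s.
Travel time to the compliance point: t = 1.8e+04/1.2 = 1.5e+04 s = 0.1736 d; decay factor exp(−0.31·0.1736) = 0.9476.
So the concentration just after mixing may be at most 1.2/0.9476 = 1.266 mg/L.
Mass balance: 1.266·60.6 = 0.596·Cₑ + 60·0.39.
Cₑ = (76.74 − 23.4) / 0.596 = 89.49 mg/L.

89.5 mg/L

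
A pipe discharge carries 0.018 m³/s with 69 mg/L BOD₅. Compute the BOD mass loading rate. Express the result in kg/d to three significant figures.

Mass flux = Q·C = 0.018 m³/s × 69 g/m³ = 1.242 g/s.
= 1.242 g/s × 86.4 = 107.3 kg/d.

107 kg/d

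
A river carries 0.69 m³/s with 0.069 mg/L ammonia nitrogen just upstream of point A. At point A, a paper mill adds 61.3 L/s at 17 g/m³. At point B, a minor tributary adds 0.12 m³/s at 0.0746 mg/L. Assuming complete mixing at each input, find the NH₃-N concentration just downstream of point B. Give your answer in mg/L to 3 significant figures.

1.26 mg/L

61.3 L/s = 0.0613 m³/s.
After input A: C = (0.69·0.069 + 0.0613·17) / 0.7513 = 1.45 mg/L.
After input B: C = (0.7513·1.45 + 0.12·0.0746) / 0.8713 = 1.261 mg/L.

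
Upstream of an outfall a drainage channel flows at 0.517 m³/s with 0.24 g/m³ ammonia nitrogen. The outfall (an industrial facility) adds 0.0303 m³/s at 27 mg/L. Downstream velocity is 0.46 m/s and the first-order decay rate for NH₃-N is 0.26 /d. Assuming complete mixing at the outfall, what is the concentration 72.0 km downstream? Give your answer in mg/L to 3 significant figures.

1.07 mg/L

After complete mixing, C₀ = (0.0303·27 + 0.517·0.24) / 0.5473 = 1.722 mg/L.
Travel time t = 7.2e+04 m / 0.46 m/s = 1.565e+05 s = 1.812 d.
C = 1.722·exp(−0.26·1.812) = 1.722·0.6244 = 1.075 mg/L.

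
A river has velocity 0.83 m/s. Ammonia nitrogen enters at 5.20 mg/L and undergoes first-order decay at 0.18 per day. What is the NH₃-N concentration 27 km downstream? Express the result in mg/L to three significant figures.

Travel time t = 27 km / 0.83 m/s = 2.7e+04/0.83 = 3.253e+04 s = 0.3765 d.
First-order decay: C = 5.20·exp(−0.18·0.3765) = 5.20·0.9345 = 4.859 mg/L.

4.86 mg/L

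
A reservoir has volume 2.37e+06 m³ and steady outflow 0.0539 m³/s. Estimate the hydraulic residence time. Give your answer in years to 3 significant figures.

1.39 yr

Q = 0.0539 m³/s × 3.156e+07 s/yr = 1.701e+06 m³/yr.
Hydraulic residence time τ = V/Q = 2.37e+06/1.701e+06 = 1.393 yr.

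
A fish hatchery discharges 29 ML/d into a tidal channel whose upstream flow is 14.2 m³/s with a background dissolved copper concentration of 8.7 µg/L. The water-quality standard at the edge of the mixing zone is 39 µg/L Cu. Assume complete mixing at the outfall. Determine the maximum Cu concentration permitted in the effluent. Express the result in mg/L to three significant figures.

1.32 mg/L

29 ML/d = 0.3356 m³/s.
8.7 µg/L = 0.0087 mg/L.
39 µg/L = 0.039 mg/L.
Mass balance: 0.039·14.54 = 0.3356·Cₑ + 14.2·0.0087.
Cₑ = (0.5669 − 0.1235) / 0.3356 = 1.321 mg/L.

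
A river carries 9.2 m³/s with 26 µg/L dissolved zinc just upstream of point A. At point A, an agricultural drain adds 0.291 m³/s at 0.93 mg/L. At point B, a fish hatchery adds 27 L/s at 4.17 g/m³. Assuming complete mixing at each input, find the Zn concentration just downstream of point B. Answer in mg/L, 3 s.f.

0.0654 mg/L

26 µg/L = 0.026 mg/L.
After input A: C = (9.2·0.026 + 0.291·0.93) / 9.491 = 0.05372 mg/L.
27 L/s = 0.027 m³/s.
After input B: C = (9.491·0.05372 + 0.027·4.17) / 9.518 = 0.06539 mg/L.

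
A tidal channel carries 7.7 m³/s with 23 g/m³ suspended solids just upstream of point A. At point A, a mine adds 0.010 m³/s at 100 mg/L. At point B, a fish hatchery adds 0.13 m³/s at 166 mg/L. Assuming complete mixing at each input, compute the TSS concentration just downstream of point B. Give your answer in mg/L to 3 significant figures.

25.5 mg/L

After input A: C = (7.7·23 + 0.01·100) / 7.71 = 23.1 mg/L.
After input B: C = (7.71·23.1 + 0.13·166) / 7.84 = 25.47 mg/L.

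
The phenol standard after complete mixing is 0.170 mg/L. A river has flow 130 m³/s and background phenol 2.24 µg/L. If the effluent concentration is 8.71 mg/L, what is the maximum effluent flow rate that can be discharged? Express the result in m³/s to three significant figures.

2.24 µg/L = 0.00224 mg/L.
Mass balance at complete mixing: C_std·(Q_w + Q_r) = Q_w·C_e + Q_r·C_b.
Rearranging, Q_w = Q_r·(C_std − C_b)/(C_e − C_std) = 130·(0.17 − 0.00224) / (8.71 − 0.17) = 2.554 m³/s.

2.55 m³/s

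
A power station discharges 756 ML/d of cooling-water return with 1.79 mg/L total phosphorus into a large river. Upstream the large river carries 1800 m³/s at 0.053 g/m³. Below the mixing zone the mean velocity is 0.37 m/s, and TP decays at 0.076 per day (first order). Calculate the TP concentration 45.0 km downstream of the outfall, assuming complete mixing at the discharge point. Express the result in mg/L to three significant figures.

0.0552 mg/L

756 ML/d = 8.75 m³/s.
After complete mixing, C₀ = (8.75·1.79 + 1800·0.053) / 1809 = 0.0614 mg/L.
Travel time t = 4.5e+04 m / 0.37 m/s = 1.216e+05 s = 1.408 d.
C = 0.0614·exp(−0.076·1.408) = 0.0614·0.8985 = 0.05517 mg/L.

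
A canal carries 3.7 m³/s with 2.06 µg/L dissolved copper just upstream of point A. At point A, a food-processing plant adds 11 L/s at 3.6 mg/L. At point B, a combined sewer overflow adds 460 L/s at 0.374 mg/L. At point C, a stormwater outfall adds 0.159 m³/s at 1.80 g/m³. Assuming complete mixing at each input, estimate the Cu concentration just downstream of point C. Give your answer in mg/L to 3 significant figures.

0.117 mg/L

2.06 µg/L = 0.00206 mg/L.
11 L/s = 0.011 m³/s.
After input A: C = (3.7·0.00206 + 0.011·3.6) / 3.711 = 0.01272 mg/L.
460 L/s = 0.46 m³/s.
After input B: C = (3.711·0.01272 + 0.46·0.374) / 4.171 = 0.05257 mg/L.
After input C: C = (4.171·0.05257 + 0.159·1.8) / 4.33 = 0.1167 mg/L.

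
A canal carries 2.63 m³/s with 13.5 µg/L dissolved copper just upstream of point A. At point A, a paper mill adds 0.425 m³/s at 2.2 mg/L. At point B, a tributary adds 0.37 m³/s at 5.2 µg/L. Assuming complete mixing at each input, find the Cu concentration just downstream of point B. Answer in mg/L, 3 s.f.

0.284 mg/L

13.5 µg/L = 0.0135 mg/L.
After input A: C = (2.63·0.0135 + 0.425·2.2) / 3.055 = 0.3177 mg/L.
5.2 µg/L = 0.0052 mg/L.
After input B: C = (3.055·0.3177 + 0.37·0.0052) / 3.425 = 0.2839 mg/L.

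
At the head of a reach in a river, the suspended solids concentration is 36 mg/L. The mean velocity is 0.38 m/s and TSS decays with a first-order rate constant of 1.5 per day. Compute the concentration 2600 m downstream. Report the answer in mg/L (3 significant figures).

32.0 mg/L

Travel time t = 2600 m / 0.38 m/s = 2600/0.38 = 6842 s = 0.07919 d.
First-order decay: C = 36·exp(−1.5·0.07919) = 36·0.888 = 31.97 mg/L.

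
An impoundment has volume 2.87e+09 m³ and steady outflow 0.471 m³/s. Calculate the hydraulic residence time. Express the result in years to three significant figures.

Q = 0.471 m³/s × 3.156e+07 s/yr = 1.486e+07 m³/yr.
Hydraulic residence time τ = V/Q = 2.87e+09/1.486e+07 = 193.1 yr.

193 yr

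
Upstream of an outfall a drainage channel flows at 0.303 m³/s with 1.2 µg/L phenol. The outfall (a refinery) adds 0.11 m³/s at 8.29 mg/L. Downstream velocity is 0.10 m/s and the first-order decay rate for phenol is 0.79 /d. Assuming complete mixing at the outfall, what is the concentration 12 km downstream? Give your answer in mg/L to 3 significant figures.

0.737 mg/L

1.2 µg/L = 0.0012 mg/L.
After complete mixing, C₀ = (0.11·8.29 + 0.303·0.0012) / 0.413 = 2.209 mg/L.
Travel time t = 1.2e+04 m / 0.10 m/s = 1.2e+05 s = 1.389 d.
C = 2.209·exp(−0.79·1.389) = 2.209·0.3338 = 0.7373 mg/L.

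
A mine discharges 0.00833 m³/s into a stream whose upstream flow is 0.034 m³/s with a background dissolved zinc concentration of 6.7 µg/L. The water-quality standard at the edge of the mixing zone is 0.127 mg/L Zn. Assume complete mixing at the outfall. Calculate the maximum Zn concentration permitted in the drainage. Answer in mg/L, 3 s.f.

6.7 µg/L = 0.0067 mg/L.
Mass balance: 0.127·0.04233 = 0.00833·Cₑ + 0.034·0.0067.
Cₑ = (0.005376 − 0.0002278) / 0.00833 = 0.618 mg/L.

0.618 mg/L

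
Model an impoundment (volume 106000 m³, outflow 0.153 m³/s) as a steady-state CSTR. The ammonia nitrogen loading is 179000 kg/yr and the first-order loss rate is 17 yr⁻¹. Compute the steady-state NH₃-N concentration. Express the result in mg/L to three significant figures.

Outflow Q = 0.153 m³/s × 3.156e+07 s/yr = 4.828e+06 m³/yr.
Steady-state CSTR mass balance: W = Q·C + k·V·C, so C = W/(Q + kV).
Q + kV = 4.828e+06 + 17·106000 = 6.63e+06 m³/yr.
C = 179000/6.63e+06 = 0.027 kg/m³ = 27 mg/L.

27.0 mg/L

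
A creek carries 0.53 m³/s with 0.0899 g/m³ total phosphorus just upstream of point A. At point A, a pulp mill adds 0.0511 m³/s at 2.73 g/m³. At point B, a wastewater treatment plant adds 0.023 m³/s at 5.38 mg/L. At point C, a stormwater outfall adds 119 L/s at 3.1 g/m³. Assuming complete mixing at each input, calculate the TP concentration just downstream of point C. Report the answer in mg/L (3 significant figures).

0.940 mg/L

After input A: C = (0.53·0.0899 + 0.0511·2.73) / 0.5811 = 0.3221 mg/L.
After input B: C = (0.5811·0.3221 + 0.023·5.38) / 0.6041 = 0.5146 mg/L.
119 L/s = 0.119 m³/s.
After input C: C = (0.6041·0.5146 + 0.119·3.1) / 0.7231 = 0.9401 mg/L.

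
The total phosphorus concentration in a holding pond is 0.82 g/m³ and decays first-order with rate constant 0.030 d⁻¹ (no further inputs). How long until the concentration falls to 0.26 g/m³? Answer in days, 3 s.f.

t = ln(C₀/C)/k = ln(0.82/0.26)/0.030 = 1.149/0.030 = 38.29 d.

38.3 d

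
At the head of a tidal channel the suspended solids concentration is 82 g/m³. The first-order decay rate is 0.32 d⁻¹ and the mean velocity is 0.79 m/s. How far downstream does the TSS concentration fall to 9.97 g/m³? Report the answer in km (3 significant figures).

From C = C₀·e^(−kt), t = ln(C₀/C)/k = ln(82/9.97)/0.32 = 2.107/0.32 = 6.585 d.
Distance = v·t = 0.79 m/s × 5.689e+05 s = 4.495e+05 m = 449.5 km.

449 km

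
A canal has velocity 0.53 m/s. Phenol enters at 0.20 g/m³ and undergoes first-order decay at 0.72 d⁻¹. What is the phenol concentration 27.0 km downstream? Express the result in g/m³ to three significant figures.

0.131 g/m³

Travel time t = 27.0 km / 0.53 m/s = 2.7e+04/0.53 = 5.094e+04 s = 0.5896 d.
First-order decay: C = 0.20·exp(−0.72·0.5896) = 0.20·0.6541 = 0.1308 g/m³.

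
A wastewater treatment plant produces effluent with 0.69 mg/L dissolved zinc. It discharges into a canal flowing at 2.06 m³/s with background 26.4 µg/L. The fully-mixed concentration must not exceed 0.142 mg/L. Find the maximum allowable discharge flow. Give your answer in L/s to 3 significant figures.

435 L/s

26.4 µg/L = 0.0264 mg/L.
Mass balance at complete mixing: C_std·(Q_w + Q_r) = Q_w·C_e + Q_r·C_b.
Rearranging, Q_w = Q_r·(C_std − C_b)/(C_e − C_std) = 2.06·(0.142 − 0.0264) / (0.69 − 0.142) = 0.4346 m³/s.
= 434.6 L/s.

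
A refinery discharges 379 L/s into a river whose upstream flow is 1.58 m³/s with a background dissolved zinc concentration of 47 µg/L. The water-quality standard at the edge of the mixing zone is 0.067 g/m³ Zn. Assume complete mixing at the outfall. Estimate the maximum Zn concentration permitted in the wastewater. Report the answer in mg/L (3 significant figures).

379 L/s = 0.379 m³/s.
47 µg/L = 0.047 mg/L.
Mass balance: 0.067·1.959 = 0.379·Cₑ + 1.58·0.047.
Cₑ = (0.1313 − 0.07426) / 0.379 = 0.1504 mg/L.

0.150 mg/L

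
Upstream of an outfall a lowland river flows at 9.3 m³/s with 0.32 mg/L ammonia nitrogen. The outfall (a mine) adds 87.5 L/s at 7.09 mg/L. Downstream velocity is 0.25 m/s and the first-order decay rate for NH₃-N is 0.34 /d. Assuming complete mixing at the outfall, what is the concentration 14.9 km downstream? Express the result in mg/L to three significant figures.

87.5 L/s = 0.0875 m³/s.
After complete mixing, C₀ = (0.0875·7.09 + 9.3·0.32) / 9.388 = 0.3831 mg/L.
Travel time t = 1.49e+04 m / 0.25 m/s = 5.96e+04 s = 0.6898 d.
C = 0.3831·exp(−0.34·0.6898) = 0.3831·0.7909 = 0.303 mg/L.

0.303 mg/L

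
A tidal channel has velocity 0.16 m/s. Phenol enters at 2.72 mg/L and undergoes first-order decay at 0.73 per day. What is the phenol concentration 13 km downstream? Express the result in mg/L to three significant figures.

Travel time t = 13 km / 0.16 m/s = 1.3e+04/0.16 = 8.125e+04 s = 0.9404 d.
First-order decay: C = 2.72·exp(−0.73·0.9404) = 2.72·0.5033 = 1.369 mg/L.

1.37 mg/L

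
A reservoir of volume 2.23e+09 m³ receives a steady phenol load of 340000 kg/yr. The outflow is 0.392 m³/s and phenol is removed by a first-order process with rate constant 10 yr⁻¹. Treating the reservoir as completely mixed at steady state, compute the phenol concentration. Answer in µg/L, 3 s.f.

15.2 µg/L

Outflow Q = 0.392 m³/s × 3.156e+07 s/yr = 1.237e+07 m³/yr.
Steady-state CSTR mass balance: W = Q·C + k·V·C, so C = W/(Q + kV).
Q + kV = 1.237e+07 + 10·2.23e+09 = 2.231e+10 m³/yr.
C = 340000/2.231e+10 = 1.524e-05 kg/m³ = 0.01524 mg/L = 15.24 µg/L.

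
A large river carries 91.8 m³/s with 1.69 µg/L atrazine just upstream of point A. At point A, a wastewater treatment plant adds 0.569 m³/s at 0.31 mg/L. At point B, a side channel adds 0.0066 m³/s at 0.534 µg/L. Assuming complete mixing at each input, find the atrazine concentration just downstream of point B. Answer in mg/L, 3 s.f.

0.00359 mg/L

1.69 µg/L = 0.00169 mg/L.
After input A: C = (91.8·0.00169 + 0.569·0.31) / 92.37 = 0.003589 mg/L.
0.534 µg/L = 0.000534 mg/L.
After input B: C = (92.37·0.003589 + 0.0066·0.000534) / 92.38 = 0.003589 mg/L.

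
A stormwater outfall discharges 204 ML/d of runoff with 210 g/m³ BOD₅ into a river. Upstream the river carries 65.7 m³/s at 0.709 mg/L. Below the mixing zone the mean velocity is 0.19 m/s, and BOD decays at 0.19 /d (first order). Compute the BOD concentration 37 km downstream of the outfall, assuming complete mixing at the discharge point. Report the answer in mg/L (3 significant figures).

5.19 mg/L

204 ML/d = 2.361 m³/s.
After complete mixing, C₀ = (2.361·210 + 65.7·0.709) / 68.06 = 7.97 mg/L.
Travel time t = 3.7e+04 m / 0.19 m/s = 1.947e+05 s = 2.254 d.
C = 7.97·exp(−0.19·2.254) = 7.97·0.6517 = 5.193 mg/L.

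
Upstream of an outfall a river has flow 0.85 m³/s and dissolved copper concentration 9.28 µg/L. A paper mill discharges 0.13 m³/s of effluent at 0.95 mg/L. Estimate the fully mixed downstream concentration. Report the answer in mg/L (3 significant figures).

9.28 µg/L = 0.00928 mg/L.
By mass balance at complete mixing, C = (0.13·0.95 + 0.85·0.00928) / (0.13 + 0.85) = 0.1314/0.98 = 0.1341 mg/L.

0.134 mg/L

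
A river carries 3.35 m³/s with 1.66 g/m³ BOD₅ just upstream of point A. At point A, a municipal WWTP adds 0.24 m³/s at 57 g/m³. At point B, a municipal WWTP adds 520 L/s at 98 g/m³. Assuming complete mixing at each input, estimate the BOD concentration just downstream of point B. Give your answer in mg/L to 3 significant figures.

After input A: C = (3.35·1.66 + 0.24·57) / 3.59 = 5.36 mg/L.
520 L/s = 0.52 m³/s.
After input B: C = (3.59·5.36 + 0.52·98) / 4.11 = 17.08 mg/L.

17.1 mg/L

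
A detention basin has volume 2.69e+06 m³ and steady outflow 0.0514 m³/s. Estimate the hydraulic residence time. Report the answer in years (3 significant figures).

Q = 0.0514 m³/s × 3.156e+07 s/yr = 1.622e+06 m³/yr.
Hydraulic residence time τ = V/Q = 2.69e+06/1.622e+06 = 1.658 yr.

1.66 yr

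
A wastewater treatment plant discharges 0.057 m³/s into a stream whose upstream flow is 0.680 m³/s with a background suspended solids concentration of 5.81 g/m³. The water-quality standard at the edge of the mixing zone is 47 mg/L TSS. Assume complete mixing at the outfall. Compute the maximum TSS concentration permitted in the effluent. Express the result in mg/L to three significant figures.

Mass balance: 47·0.737 = 0.057·Cₑ + 0.68·5.81.
Cₑ = (34.64 − 3.951) / 0.057 = 538.4 mg/L.

538 mg/L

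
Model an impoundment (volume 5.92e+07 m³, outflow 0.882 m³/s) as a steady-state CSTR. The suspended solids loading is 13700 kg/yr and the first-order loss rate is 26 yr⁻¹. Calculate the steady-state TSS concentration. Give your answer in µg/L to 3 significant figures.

Outflow Q = 0.882 m³/s × 3.156e+07 s/yr = 2.783e+07 m³/yr.
Steady-state CSTR mass balance: W = Q·C + k·V·C, so C = W/(Q + kV).
Q + kV = 2.783e+07 + 26·5.92e+07 = 1.567e+09 m³/yr.
C = 13700/1.567e+09 = 8.743e-06 kg/m³ = 0.008743 mg/L = 8.743 µg/L.

8.74 µg/L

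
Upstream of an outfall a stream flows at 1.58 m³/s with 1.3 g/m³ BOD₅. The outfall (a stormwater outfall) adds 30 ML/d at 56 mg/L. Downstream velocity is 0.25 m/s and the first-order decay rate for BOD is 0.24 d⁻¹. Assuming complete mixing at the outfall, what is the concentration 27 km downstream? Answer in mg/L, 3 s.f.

30 ML/d = 0.3472 m³/s.
After complete mixing, C₀ = (0.3472·56 + 1.58·1.3) / 1.927 = 11.16 mg/L.
Travel time t = 2.7e+04 m / 0.25 m/s = 1.08e+05 s = 1.25 d.
C = 11.16·exp(−0.24·1.25) = 11.16·0.7408 = 8.264 mg/L.

8.26 mg/L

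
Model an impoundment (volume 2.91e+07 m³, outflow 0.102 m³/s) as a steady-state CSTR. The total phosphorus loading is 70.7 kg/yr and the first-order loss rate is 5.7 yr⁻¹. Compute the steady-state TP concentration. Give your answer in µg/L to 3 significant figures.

Outflow Q = 0.102 m³/s × 3.156e+07 s/yr = 3.219e+06 m³/yr.
Steady-state CSTR mass balance: W = Q·C + k·V·C, so C = W/(Q + kV).
Q + kV = 3.219e+06 + 5.7·2.91e+07 = 1.691e+08 m³/yr.
C = 70.7/1.691e+08 = 4.181e-07 kg/m³ = 0.0004181 mg/L = 0.4181 µg/L.

0.418 µg/L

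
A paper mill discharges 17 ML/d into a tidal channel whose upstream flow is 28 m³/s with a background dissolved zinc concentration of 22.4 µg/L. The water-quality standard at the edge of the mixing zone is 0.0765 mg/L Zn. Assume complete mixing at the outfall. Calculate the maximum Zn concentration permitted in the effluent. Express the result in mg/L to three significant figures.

17 ML/d = 0.1968 m³/s.
22.4 µg/L = 0.0224 mg/L.
Mass balance: 0.0765·28.2 = 0.1968·Cₑ + 28·0.0224.
Cₑ = (2.157 − 0.6272) / 0.1968 = 7.775 mg/L.

7.78 mg/L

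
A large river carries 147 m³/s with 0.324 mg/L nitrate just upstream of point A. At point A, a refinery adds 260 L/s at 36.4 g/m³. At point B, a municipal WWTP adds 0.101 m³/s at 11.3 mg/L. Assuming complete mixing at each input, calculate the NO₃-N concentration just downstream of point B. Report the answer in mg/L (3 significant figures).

260 L/s = 0.26 m³/s.
After input A: C = (147·0.324 + 0.26·36.4) / 147.3 = 0.3877 mg/L.
After input B: C = (147.3·0.3877 + 0.101·11.3) / 147.4 = 0.3952 mg/L.

0.395 mg/L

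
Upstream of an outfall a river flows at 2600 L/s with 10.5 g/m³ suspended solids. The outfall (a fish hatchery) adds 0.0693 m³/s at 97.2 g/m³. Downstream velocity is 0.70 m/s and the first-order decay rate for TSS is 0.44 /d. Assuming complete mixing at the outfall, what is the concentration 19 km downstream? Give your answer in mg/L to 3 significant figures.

2600 L/s = 2.6 m³/s.
After complete mixing, C₀ = (0.0693·97.2 + 2.6·10.5) / 2.669 = 12.75 mg/L.
Travel time t = 1.9e+04 m / 0.70 m/s = 2.714e+04 s = 0.3142 d.
C = 12.75·exp(−0.44·0.3142) = 12.75·0.8709 = 11.1 mg/L.

11.1 mg/L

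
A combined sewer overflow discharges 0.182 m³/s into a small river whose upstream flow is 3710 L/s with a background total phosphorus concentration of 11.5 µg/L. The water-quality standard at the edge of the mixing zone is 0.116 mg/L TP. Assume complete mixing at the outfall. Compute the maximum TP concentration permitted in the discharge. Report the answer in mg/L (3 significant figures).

3710 L/s = 3.71 m³/s.
11.5 µg/L = 0.0115 mg/L.
Mass balance: 0.116·3.892 = 0.182·Cₑ + 3.71·0.0115.
Cₑ = (0.4515 − 0.04267) / 0.182 = 2.246 mg/L.

2.25 mg/L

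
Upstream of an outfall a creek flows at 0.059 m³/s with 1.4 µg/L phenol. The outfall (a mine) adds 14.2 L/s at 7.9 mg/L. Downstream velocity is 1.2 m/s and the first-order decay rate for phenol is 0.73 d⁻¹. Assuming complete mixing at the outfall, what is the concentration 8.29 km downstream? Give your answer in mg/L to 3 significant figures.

1.45 mg/L

14.2 L/s = 0.0142 m³/s.
1.4 µg/L = 0.0014 mg/L.
After complete mixing, C₀ = (0.0142·7.9 + 0.059·0.0014) / 0.0732 = 1.534 mg/L.
Travel time t = 8290 m / 1.2 m/s = 6908 s = 0.07996 d.
C = 1.534·exp(−0.73·0.07996) = 1.534·0.9433 = 1.447 mg/L.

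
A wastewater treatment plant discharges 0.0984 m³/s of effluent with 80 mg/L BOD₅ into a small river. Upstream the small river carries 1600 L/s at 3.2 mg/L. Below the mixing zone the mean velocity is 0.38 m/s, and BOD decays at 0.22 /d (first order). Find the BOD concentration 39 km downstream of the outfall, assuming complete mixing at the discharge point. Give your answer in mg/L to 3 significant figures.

5.89 mg/L

1600 L/s = 1.6 m³/s.
After complete mixing, C₀ = (0.0984·80 + 1.6·3.2) / 1.698 = 7.65 mg/L.
Travel time t = 3.9e+04 m / 0.38 m/s = 1.026e+05 s = 1.188 d.
C = 7.65·exp(−0.22·1.188) = 7.65·0.77 = 5.89 mg/L.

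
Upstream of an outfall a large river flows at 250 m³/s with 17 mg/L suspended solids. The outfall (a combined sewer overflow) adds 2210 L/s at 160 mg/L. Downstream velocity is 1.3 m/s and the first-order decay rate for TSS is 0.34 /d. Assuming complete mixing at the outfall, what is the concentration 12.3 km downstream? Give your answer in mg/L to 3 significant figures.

17.6 mg/L

2210 L/s = 2.21 m³/s.
After complete mixing, C₀ = (2.21·160 + 250·17) / 252.2 = 18.25 mg/L.
Travel time t = 1.23e+04 m / 1.3 m/s = 9462 s = 0.1095 d.
C = 18.25·exp(−0.34·0.1095) = 18.25·0.9635 = 17.59 mg/L.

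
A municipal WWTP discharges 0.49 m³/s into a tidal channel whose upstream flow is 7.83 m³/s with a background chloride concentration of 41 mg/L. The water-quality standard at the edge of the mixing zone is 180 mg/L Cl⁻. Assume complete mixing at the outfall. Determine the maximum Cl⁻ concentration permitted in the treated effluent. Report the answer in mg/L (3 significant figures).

2400 mg/L

Mass balance: 180·8.32 = 0.49·Cₑ + 7.83·41.
Cₑ = (1498 − 321) / 0.49 = 2401 mg/L.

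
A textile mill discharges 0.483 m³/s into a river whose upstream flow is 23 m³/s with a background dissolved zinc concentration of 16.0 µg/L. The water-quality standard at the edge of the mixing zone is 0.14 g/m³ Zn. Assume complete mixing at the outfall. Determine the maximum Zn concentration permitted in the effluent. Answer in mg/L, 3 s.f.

6.04 mg/L

16.0 µg/L = 0.016 mg/L.
Mass balance: 0.14·23.48 = 0.483·Cₑ + 23·0.016.
Cₑ = (3.288 − 0.368) / 0.483 = 6.045 mg/L.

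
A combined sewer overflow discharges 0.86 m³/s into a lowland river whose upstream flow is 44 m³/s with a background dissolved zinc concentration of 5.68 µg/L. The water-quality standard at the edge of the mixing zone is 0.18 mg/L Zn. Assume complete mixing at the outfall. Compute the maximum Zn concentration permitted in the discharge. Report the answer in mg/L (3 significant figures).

9.10 mg/L

5.68 µg/L = 0.00568 mg/L.
Mass balance: 0.18·44.86 = 0.86·Cₑ + 44·0.00568.
Cₑ = (8.075 − 0.2499) / 0.86 = 9.099 mg/L.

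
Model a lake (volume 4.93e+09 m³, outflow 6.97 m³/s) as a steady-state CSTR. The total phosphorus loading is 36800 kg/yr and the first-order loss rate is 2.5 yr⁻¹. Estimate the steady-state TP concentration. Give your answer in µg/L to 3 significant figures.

2.93 µg/L

Outflow Q = 6.97 m³/s × 3.156e+07 s/yr = 2.2e+08 m³/yr.
Steady-state CSTR mass balance: W = Q·C + k·V·C, so C = W/(Q + kV).
Q + kV = 2.2e+08 + 2.5·4.93e+09 = 1.254e+10 m³/yr.
C = 36800/1.254e+10 = 2.933e-06 kg/m³ = 0.002933 mg/L = 2.933 µg/L.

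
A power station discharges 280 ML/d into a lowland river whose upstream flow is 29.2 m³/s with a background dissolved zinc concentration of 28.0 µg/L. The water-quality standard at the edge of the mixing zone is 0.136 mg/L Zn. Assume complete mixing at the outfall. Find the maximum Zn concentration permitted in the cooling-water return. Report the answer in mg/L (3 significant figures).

280 ML/d = 3.241 m³/s.
28.0 µg/L = 0.028 mg/L.
Mass balance: 0.136·32.44 = 3.241·Cₑ + 29.2·0.028.
Cₑ = (4.412 − 0.8176) / 3.241 = 1.109 mg/L.

1.11 mg/L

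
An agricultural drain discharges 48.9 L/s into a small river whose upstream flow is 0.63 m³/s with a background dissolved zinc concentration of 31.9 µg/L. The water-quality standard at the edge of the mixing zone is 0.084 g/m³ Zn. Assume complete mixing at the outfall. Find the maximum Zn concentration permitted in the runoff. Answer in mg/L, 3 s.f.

48.9 L/s = 0.0489 m³/s.
31.9 µg/L = 0.0319 mg/L.
Mass balance: 0.084·0.6789 = 0.0489·Cₑ + 0.63·0.0319.
Cₑ = (0.05703 − 0.0201) / 0.0489 = 0.7552 mg/L.

0.755 mg/L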